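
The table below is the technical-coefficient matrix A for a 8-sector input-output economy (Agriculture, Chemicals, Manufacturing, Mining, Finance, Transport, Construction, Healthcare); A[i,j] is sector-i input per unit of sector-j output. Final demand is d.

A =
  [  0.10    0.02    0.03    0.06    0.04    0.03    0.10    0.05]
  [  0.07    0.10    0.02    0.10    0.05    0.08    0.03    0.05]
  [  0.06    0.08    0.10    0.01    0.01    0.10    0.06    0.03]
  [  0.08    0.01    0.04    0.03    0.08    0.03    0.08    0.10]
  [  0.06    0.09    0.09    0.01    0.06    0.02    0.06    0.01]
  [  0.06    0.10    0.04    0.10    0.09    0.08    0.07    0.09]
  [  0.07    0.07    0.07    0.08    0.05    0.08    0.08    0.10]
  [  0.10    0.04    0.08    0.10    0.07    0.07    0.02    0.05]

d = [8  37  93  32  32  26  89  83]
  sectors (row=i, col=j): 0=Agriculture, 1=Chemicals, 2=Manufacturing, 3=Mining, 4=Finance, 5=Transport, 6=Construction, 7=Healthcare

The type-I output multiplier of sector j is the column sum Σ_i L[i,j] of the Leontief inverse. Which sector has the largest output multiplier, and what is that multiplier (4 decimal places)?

Agriculture (2.2036)

Form M = I − A:
  [  0.90   -0.02   -0.03   -0.06   -0.04   -0.03   -0.10   -0.05]
  [ -0.07    0.90   -0.02   -0.10   -0.05   -0.08   -0.03   -0.05]
  [ -0.06   -0.08    0.90   -0.01   -0.01   -0.10   -0.06   -0.03]
  [ -0.08   -0.01   -0.04    0.97   -0.08   -0.03   -0.08   -0.10]
  [ -0.06   -0.09   -0.09   -0.01    0.94   -0.02   -0.06   -0.01]
  [ -0.06   -0.10   -0.04   -0.10   -0.09    0.92   -0.07   -0.09]
  [ -0.07   -0.07   -0.07   -0.08   -0.05   -0.08    0.92   -0.10]
  [ -0.10   -0.04   -0.08   -0.10   -0.07   -0.07   -0.02    0.95]
Leontief inverse L = M⁻¹:
  [  1.1669    0.0688    0.0794    0.1131    0.0876    0.0800    0.1582    0.1046]
  [  0.1459    1.1610    0.0722    0.1640    0.1092    0.1379    0.0927    0.1123]
  [  0.1277    0.1430    1.1517    0.0705    0.0595    0.1622    0.1179    0.0864]
  [  0.1493    0.0633    0.0953    1.0845    0.1295    0.0824    0.1368    0.1519]
  [  0.1178    0.1440    0.1360    0.0567    1.0994    0.0705    0.1095    0.0538]
  [  0.1551    0.1788    0.1110    0.1792    0.1633    1.1545    0.1476    0.1666]
  [  0.1619    0.1444    0.1397    0.1568    0.1186    0.1544    1.1553    0.1745]
  [  0.1790    0.1017    0.1396    0.1596    0.1280    0.1301    0.0882    1.1116]
Total output x = L · d:
  x_0 = 1.1669·8 + 0.0688·37 + 0.0794·93 + 0.1131·32 + 0.0876·32 + 0.0800·26 + 0.1582·89 + 0.1046·83 = 50.5240
  x_1 = 0.1459·8 + 1.1610·37 + 0.0722·93 + 0.1640·32 + 0.1092·32 + 0.1379·26 + 0.0927·89 + 0.1123·83 = 80.7432
  x_2 = 0.1277·8 + 0.1430·37 + 1.1517·93 + 0.0705·32 + 0.0595·32 + 0.1622·26 + 0.1179·89 + 0.0864·83 = 139.4634
  x_3 = 0.1493·8 + 0.0633·37 + 0.0953·93 + 1.0845·32 + 0.1295·32 + 0.0824·26 + 0.1368·89 + 0.1519·83 = 78.1818
  x_4 = 0.1178·8 + 0.1440·37 + 0.1360·93 + 0.0567·32 + 1.0994·32 + 0.0705·26 + 0.1095·89 + 0.0538·83 = 71.9668
  x_5 = 0.1551·8 + 0.1788·37 + 0.1110·93 + 0.1792·32 + 0.1633·32 + 1.1545·26 + 0.1476·89 + 0.1666·83 = 86.1309
  x_6 = 0.1619·8 + 0.1444·37 + 0.1397·93 + 0.1568·32 + 0.1186·32 + 0.1544·26 + 1.1553·89 + 0.1745·83 = 149.7617
  x_7 = 0.1790·8 + 0.1017·37 + 0.1396·93 + 0.1596·32 + 0.1280·32 + 0.1301·26 + 0.0882·89 + 1.1116·83 = 130.8626
Output multipliers (column sums of L):
  Agriculture: 2.2036
  Chemicals: 2.0051
  Manufacturing: 1.9249
  Mining: 1.9843
  Finance: 1.8952
  Transport: 1.9720
  Construction: 2.0062
  Healthcare: 1.9618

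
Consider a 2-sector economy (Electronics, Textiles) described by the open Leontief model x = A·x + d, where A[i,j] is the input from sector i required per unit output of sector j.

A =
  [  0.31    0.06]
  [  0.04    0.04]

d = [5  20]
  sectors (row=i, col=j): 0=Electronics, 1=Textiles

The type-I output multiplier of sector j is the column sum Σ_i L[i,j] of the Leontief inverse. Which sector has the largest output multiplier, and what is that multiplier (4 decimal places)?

Form M = I − A:
  [  0.69   -0.06]
  [ -0.04    0.96]
Leontief inverse L = M⁻¹:
  [  1.4545    0.0909]
  [  0.0606    1.0455]
Total output x = L · d:
  x_0 = 1.4545·5 + 0.0909·20 = 9.0909
  x_1 = 0.0606·5 + 1.0455·20 = 21.2121
Output multipliers (column sums of L):
  Electronics: 1.5152
  Textiles: 1.1364

Electronics (1.5152)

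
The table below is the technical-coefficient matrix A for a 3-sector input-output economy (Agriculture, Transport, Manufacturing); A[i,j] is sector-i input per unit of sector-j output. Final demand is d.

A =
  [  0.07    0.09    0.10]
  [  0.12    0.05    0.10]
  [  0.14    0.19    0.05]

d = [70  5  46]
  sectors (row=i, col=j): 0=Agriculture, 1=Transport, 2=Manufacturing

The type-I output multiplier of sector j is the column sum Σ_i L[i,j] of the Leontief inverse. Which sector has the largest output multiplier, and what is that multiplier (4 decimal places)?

Form M = I − A:
  [  0.93   -0.09   -0.10]
  [ -0.12    0.95   -0.10]
  [ -0.14   -0.19    0.95]
Leontief inverse L = M⁻¹:
  [  1.1119    0.1315    0.1309]
  [  0.1611    1.0943    0.1321]
  [  0.1961    0.2382    1.0984]
Total output x = L · d:
  x_0 = 1.1119·70 + 0.1315·5 + 0.1309·46 = 84.5146
  x_1 = 0.1611·70 + 1.0943·5 + 0.1321·46 = 22.8272
  x_2 = 0.1961·70 + 0.2382·5 + 1.0984·46 = 65.4413
Output multipliers (column sums of L):
  Agriculture: 1.4691
  Transport: 1.4641
  Manufacturing: 1.3614

Agriculture (1.4691)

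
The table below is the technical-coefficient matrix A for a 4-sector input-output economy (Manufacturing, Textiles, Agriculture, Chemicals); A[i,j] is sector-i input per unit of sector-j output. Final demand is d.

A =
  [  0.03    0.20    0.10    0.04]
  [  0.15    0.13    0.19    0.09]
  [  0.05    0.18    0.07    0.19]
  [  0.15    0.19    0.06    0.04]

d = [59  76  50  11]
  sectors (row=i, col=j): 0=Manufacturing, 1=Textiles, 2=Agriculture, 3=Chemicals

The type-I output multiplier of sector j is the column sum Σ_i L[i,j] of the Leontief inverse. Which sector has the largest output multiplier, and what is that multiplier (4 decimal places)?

Form M = I − A:
  [  0.97   -0.20   -0.10   -0.04]
  [ -0.15    0.87   -0.19   -0.09]
  [ -0.05   -0.18    0.93   -0.19]
  [ -0.15   -0.19   -0.06    0.96]
Leontief inverse L = M⁻¹:
  [  1.1078    0.3192    0.1917    0.1140]
  [  0.2489    1.3127    0.3075    0.1943]
  [  0.1551    0.3388    1.1787    0.2715]
  [  0.2321    0.3309    0.1645    1.1149]
Total output x = L · d:
  x_0 = 1.1078·59 + 0.3192·76 + 0.1917·50 + 0.1140·11 = 100.4613
  x_1 = 0.2489·59 + 1.3127·76 + 0.3075·50 + 0.1943·11 = 131.9599
  x_2 = 0.1551·59 + 0.3388·76 + 1.1787·50 + 0.2715·11 = 96.8252
  x_3 = 0.2321·59 + 0.3309·76 + 0.1645·50 + 1.1149·11 = 59.3241
Output multipliers (column sums of L):
  Manufacturing: 1.7439
  Textiles: 2.3016
  Agriculture: 1.8423
  Chemicals: 1.6947

Textiles (2.3016)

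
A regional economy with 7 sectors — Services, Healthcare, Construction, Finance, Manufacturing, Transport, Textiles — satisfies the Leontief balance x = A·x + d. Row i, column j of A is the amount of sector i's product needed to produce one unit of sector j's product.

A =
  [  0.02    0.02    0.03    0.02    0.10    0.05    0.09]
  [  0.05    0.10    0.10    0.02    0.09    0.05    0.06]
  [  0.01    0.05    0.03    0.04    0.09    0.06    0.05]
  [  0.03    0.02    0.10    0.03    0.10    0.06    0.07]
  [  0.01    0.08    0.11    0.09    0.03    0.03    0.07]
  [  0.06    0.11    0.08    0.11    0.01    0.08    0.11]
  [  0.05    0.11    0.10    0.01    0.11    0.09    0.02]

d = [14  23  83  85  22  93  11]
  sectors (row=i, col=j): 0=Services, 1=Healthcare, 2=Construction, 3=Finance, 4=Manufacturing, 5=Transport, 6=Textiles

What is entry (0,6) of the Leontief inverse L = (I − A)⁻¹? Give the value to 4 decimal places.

L[0,6] = 0.1270

Form M = I − A:
  [  0.98   -0.02   -0.03   -0.02   -0.10   -0.05   -0.09]
  [ -0.05    0.90   -0.10   -0.02   -0.09   -0.05   -0.06]
  [ -0.01   -0.05    0.97   -0.04   -0.09   -0.06   -0.05]
  [ -0.03   -0.02   -0.10    0.97   -0.10   -0.06   -0.07]
  [ -0.01   -0.08   -0.11   -0.09    0.97   -0.03   -0.07]
  [ -0.06   -0.11   -0.08   -0.11   -0.01    0.92   -0.11]
  [ -0.05   -0.11   -0.10   -0.01   -0.11   -0.09    0.98]
Leontief inverse L = M⁻¹:
  [  1.0394    0.0672    0.0804    0.0503    0.1413    0.0857    0.1270]
  [  0.0760    1.1624    0.1650    0.0586    0.1508    0.0978    0.1125]
  [  0.0298    0.0964    1.0809    0.0710    0.1307    0.0949    0.0888]
  [  0.0518    0.0737    0.1567    1.0668    0.1509    0.1029    0.1158]
  [  0.0337    0.1327    0.1686    0.1210    1.0886    0.0746    0.1146]
  [  0.0953    0.1831    0.1596    0.1519    0.0887    1.1423    0.1735]
  [  0.0777    0.1762    0.1681    0.0548    0.1694    0.1394    1.0786]
Total output x = L · d:
  x_0 = 1.0394·14 + 0.0672·23 + 0.0804·83 + 0.0503·85 + 0.1413·22 + 0.0857·93 + 0.1270·11 = 39.5232
  x_1 = 0.0760·14 + 1.1624·23 + 0.1650·83 + 0.0586·85 + 0.1508·22 + 0.0978·93 + 0.1125·11 = 60.1247
  x_2 = 0.0298·14 + 0.0964·23 + 1.0809·83 + 0.0710·85 + 0.1307·22 + 0.0949·93 + 0.0888·11 = 111.0633
  x_3 = 0.0518·14 + 0.0737·23 + 0.1567·83 + 1.0668·85 + 0.1509·22 + 0.1029·93 + 0.1158·11 = 120.2675
  x_4 = 0.0337·14 + 0.1327·23 + 0.1686·83 + 0.1210·85 + 1.0886·22 + 0.0746·93 + 0.1146·11 = 59.9601
  x_5 = 0.0953·14 + 0.1831·23 + 0.1596·83 + 0.1519·85 + 0.0887·22 + 1.1423·93 + 0.1735·11 = 141.7961
  x_6 = 0.0777·14 + 0.1762·23 + 0.1681·83 + 0.0548·85 + 0.1694·22 + 0.1394·93 + 1.0786·11 = 52.3022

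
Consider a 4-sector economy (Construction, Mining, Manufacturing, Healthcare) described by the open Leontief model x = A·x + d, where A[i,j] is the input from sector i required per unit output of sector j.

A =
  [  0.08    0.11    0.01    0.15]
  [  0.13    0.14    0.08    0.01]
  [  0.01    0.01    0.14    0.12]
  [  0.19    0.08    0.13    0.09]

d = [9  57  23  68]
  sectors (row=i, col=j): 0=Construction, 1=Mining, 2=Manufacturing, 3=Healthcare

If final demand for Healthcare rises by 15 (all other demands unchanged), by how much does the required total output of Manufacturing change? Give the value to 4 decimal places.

2.4930

Form M = I − A:
  [  0.92   -0.11   -0.01   -0.15]
  [ -0.13    0.86   -0.08   -0.01]
  [ -0.01   -0.01    0.86   -0.12]
  [ -0.19   -0.08   -0.13    0.91]
Leontief inverse L = M⁻¹:
  [  1.1524    0.1666    0.0591    0.1996]
  [  0.1821    1.1930    0.1220    0.0592]
  [  0.0524    0.0360    1.1919    0.1662]
  [  0.2641    0.1448    0.1933    1.1695]
Total output x = L · d:
  x_0 = 1.1524·9 + 0.1666·57 + 0.0591·23 + 0.1996·68 = 34.7995
  x_1 = 0.1821·9 + 1.1930·57 + 0.1220·23 + 0.0592·68 = 76.4757
  x_2 = 0.0524·9 + 0.0360·57 + 1.1919·23 + 0.1662·68 = 41.2389
  x_3 = 0.2641·9 + 0.1448·57 + 0.1933·23 + 1.1695·68 = 94.6055
Δx_2 = L[2,3] · Δd_3 = 0.1662 · 15 = 2.4930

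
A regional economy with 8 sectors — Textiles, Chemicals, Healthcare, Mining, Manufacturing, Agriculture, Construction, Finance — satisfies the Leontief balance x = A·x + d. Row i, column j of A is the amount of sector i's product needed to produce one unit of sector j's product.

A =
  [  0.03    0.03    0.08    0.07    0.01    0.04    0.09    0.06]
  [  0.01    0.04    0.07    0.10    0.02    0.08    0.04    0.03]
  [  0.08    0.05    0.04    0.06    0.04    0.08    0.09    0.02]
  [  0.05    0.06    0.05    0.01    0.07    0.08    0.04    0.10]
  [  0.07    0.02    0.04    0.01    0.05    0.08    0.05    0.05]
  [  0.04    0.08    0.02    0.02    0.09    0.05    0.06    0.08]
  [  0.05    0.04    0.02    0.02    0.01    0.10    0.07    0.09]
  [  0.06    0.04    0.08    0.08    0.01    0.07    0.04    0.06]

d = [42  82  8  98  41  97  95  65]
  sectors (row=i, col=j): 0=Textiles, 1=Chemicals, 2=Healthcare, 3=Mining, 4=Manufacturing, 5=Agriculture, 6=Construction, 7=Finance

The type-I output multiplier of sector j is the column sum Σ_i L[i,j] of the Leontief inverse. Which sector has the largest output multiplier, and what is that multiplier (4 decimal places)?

Form M = I − A:
  [  0.97   -0.03   -0.08   -0.07   -0.01   -0.04   -0.09   -0.06]
  [ -0.01    0.96   -0.07   -0.10   -0.02   -0.08   -0.04   -0.03]
  [ -0.08   -0.05    0.96   -0.06   -0.04   -0.08   -0.09   -0.02]
  [ -0.05   -0.06   -0.05    0.99   -0.07   -0.08   -0.04   -0.10]
  [ -0.07   -0.02   -0.04   -0.01    0.95   -0.08   -0.05   -0.05]
  [ -0.04   -0.08   -0.02   -0.02   -0.09    0.95   -0.06   -0.08]
  [ -0.05   -0.04   -0.02   -0.02   -0.01   -0.10    0.93   -0.09]
  [ -0.06   -0.04   -0.08   -0.08   -0.01   -0.07   -0.04    0.94]
Leontief inverse L = M⁻¹:
  [  1.0662    0.0642    0.1140    0.1023    0.0363    0.0935    0.1339    0.1061]
  [  0.0438    1.0747    0.1014    0.1286    0.0508    0.1299    0.0801    0.0744]
  [  0.1170    0.0873    1.0774    0.0945    0.0706    0.1369    0.1391    0.0720]
  [  0.0889    0.0962    0.0901    1.0490    0.0994    0.1362    0.0871    0.1475]
  [  0.1012    0.0495    0.0708    0.0389    1.0743    0.1243    0.0901    0.0900]
  [  0.0759    0.1129    0.0580    0.0560    0.1168    1.1049    0.1032    0.1258]
  [  0.0823    0.0738    0.0540    0.0533    0.0358    0.1487    1.1113    0.1354]
  [  0.0977    0.0775    0.1183    0.1162    0.0406    0.1247    0.0871    1.1085]
Total output x = L · d:
  x_0 = 1.0662·42 + 0.0642·82 + 0.1140·8 + 0.1023·98 + 0.0363·41 + 0.0935·97 + 0.1339·95 + 0.1061·65 = 91.1592
  x_1 = 0.0438·42 + 1.0747·82 + 0.1014·8 + 0.1286·98 + 0.0508·41 + 0.1299·97 + 0.0801·95 + 0.0744·65 = 130.4977
  x_2 = 0.1170·42 + 0.0873·82 + 1.0774·8 + 0.0945·98 + 0.0706·41 + 0.1369·97 + 0.1391·95 + 0.0720·65 = 64.0184
  x_3 = 0.0889·42 + 0.0962·82 + 0.0901·8 + 1.0490·98 + 0.0994·41 + 0.1362·97 + 0.0871·95 + 0.1475·65 = 150.2892
  x_4 = 0.1012·42 + 0.0495·82 + 0.0708·8 + 0.0389·98 + 1.0743·41 + 0.1243·97 + 0.0901·95 + 0.0900·65 = 83.1986
  x_5 = 0.0759·42 + 0.1129·82 + 0.0580·8 + 0.0560·98 + 0.1168·41 + 1.1049·97 + 0.1032·95 + 0.1258·65 = 148.3542
  x_6 = 0.0823·42 + 0.0738·82 + 0.0540·8 + 0.0533·98 + 0.0358·41 + 0.1487·97 + 1.1113·95 + 0.1354·65 = 145.4309
  x_7 = 0.0977·42 + 0.0775·82 + 0.1183·8 + 0.1162·98 + 0.0406·41 + 0.1247·97 + 0.0871·95 + 1.1085·65 = 116.8809
Output multipliers (column sums of L):
  Textiles: 1.6731
  Chemicals: 1.6362
  Healthcare: 1.6841
  Mining: 1.6388
  Manufacturing: 1.5246
  Agriculture: 1.9989
  Construction: 1.8319
  Finance: 1.8596

Agriculture (1.9989)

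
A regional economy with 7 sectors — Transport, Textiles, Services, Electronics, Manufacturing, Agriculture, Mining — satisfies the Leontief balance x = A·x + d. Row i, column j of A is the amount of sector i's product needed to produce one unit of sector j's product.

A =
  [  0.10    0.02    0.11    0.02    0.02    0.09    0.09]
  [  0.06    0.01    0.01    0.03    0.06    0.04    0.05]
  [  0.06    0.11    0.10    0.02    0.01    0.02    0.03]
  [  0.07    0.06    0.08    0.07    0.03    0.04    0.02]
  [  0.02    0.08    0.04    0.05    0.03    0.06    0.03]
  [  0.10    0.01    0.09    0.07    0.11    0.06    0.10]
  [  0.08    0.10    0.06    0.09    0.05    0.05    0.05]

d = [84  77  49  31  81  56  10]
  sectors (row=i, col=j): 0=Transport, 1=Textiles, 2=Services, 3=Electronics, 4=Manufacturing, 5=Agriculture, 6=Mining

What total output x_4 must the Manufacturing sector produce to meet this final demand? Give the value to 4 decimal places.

Form M = I − A:
  [  0.90   -0.02   -0.11   -0.02   -0.02   -0.09   -0.09]
  [ -0.06    0.99   -0.01   -0.03   -0.06   -0.04   -0.05]
  [ -0.06   -0.11    0.90   -0.02   -0.01   -0.02   -0.03]
  [ -0.07   -0.06   -0.08    0.93   -0.03   -0.04   -0.02]
  [ -0.02   -0.08   -0.04   -0.05    0.97   -0.06   -0.03]
  [ -0.10   -0.01   -0.09   -0.07   -0.11    0.94   -0.10]
  [ -0.08   -0.10   -0.06   -0.09   -0.05   -0.05    0.95]
Leontief inverse L = M⁻¹:
  [  1.1590    0.0652    0.1718    0.0565    0.0532    0.1304    0.1353]
  [  0.0915    1.0345    0.0424    0.0526    0.0792    0.0650    0.0749]
  [  0.0997    0.1402    1.1387    0.0422    0.0321    0.0468    0.0596]
  [  0.1135    0.0930    0.1253    1.0966    0.0539    0.0703    0.0518]
  [  0.0557    0.1057    0.0738    0.0748    1.0543    0.0849    0.0570]
  [  0.1632    0.0657    0.1579    0.1145    0.1458    1.1076    0.1475]
  [  0.1358    0.1411    0.1149    0.1268    0.0831    0.0902    1.0913]
Total output x = L · d:
  x_0 = 1.1590·84 + 0.0652·77 + 0.1718·49 + 0.0565·31 + 0.0532·81 + 0.1304·56 + 0.1353·10 = 125.5117
  x_1 = 0.0915·84 + 1.0345·77 + 0.0424·49 + 0.0526·31 + 0.0792·81 + 0.0650·56 + 0.0749·10 = 101.8488
  x_2 = 0.0997·84 + 0.1402·77 + 1.1387·49 + 0.0422·31 + 0.0321·81 + 0.0468·56 + 0.0596·10 = 82.0944
  x_3 = 0.1135·84 + 0.0930·77 + 0.1253·49 + 1.0966·31 + 0.0539·81 + 0.0703·56 + 0.0518·10 = 65.6491
  x_4 = 0.0557·84 + 0.1057·77 + 0.0738·49 + 0.0748·31 + 1.0543·81 + 0.0849·56 + 0.0570·10 = 109.4664
  x_5 = 0.1632·84 + 0.0657·77 + 0.1579·49 + 0.1145·31 + 0.1458·81 + 1.1076·56 + 0.1475·10 = 105.3699
  x_6 = 0.1358·84 + 0.1411·77 + 0.1149·49 + 0.1268·31 + 0.0831·81 + 0.0902·56 + 1.0913·10 = 54.5281

109.4664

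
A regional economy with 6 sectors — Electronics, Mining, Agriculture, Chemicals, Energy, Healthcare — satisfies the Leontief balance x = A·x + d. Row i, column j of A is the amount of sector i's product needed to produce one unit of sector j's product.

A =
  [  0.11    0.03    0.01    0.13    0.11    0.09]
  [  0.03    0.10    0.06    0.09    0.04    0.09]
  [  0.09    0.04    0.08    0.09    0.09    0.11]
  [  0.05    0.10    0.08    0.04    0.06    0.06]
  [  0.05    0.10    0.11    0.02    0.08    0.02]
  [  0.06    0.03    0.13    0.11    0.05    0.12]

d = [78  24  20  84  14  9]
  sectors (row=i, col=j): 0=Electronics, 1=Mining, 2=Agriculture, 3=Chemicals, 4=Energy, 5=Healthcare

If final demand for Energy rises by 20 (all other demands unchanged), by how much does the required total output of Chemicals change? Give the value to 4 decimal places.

2.1796

Form M = I − A:
  [  0.89   -0.03   -0.01   -0.13   -0.11   -0.09]
  [ -0.03    0.90   -0.06   -0.09   -0.04   -0.09]
  [ -0.09   -0.04    0.92   -0.09   -0.09   -0.11]
  [ -0.05   -0.10   -0.08    0.96   -0.06   -0.06]
  [ -0.05   -0.10   -0.11   -0.02    0.92   -0.02]
  [ -0.06   -0.03   -0.13   -0.11   -0.05    0.88]
Leontief inverse L = M⁻¹:
  [  1.1655    0.0882    0.0778    0.1948    0.1719    0.1551]
  [  0.0746    1.1504    0.1209    0.1486    0.0888    0.1526]
  [  0.1502    0.0977    1.1537    0.1620    0.1556    0.1841]
  [  0.0945    0.1471    0.1358    1.0969    0.1090    0.1190]
  [  0.0941    0.1466    0.1627    0.0739    1.1294    0.0757]
  [  0.1214    0.0864    0.2061    0.1836    0.1155    1.1985]
Total output x = L · d:
  x_0 = 1.1655·78 + 0.0882·24 + 0.0778·20 + 0.1948·84 + 0.1719·14 + 0.1551·9 = 114.7458
  x_1 = 0.0746·78 + 1.1504·24 + 0.1209·20 + 0.1486·84 + 0.0888·14 + 0.1526·9 = 50.9504
  x_2 = 0.1502·78 + 0.0977·24 + 1.1537·20 + 0.1620·84 + 0.1556·14 + 0.1841·9 = 54.5804
  x_3 = 0.0945·78 + 0.1471·24 + 0.1358·20 + 1.0969·84 + 0.1090·14 + 0.1190·9 = 108.3511
  x_4 = 0.0941·78 + 0.1466·24 + 0.1627·20 + 0.0739·84 + 1.1294·14 + 0.0757·9 = 36.8184
  x_5 = 0.1214·78 + 0.0864·24 + 0.2061·20 + 0.1836·84 + 0.1155·14 + 1.1985·9 = 43.4866
Δx_3 = L[3,4] · Δd_4 = 0.1090 · 20 = 2.1796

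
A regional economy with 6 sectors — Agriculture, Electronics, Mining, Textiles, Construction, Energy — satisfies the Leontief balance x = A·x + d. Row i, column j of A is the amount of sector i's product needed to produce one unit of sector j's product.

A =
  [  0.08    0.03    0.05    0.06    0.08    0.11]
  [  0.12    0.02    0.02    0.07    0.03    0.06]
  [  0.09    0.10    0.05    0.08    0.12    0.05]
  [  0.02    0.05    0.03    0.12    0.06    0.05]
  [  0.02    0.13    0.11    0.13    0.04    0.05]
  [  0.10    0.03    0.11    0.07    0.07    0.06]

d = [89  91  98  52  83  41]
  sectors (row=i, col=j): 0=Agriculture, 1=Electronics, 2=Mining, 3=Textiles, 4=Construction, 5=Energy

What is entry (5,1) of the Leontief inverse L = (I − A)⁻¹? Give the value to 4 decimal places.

L[5,1] = 0.0780

Form M = I − A:
  [  0.92   -0.03   -0.05   -0.06   -0.08   -0.11]
  [ -0.12    0.98   -0.02   -0.07   -0.03   -0.06]
  [ -0.09   -0.10    0.95   -0.08   -0.12   -0.05]
  [ -0.02   -0.05   -0.03    0.88   -0.06   -0.05]
  [ -0.02   -0.13   -0.11   -0.13    0.96   -0.05]
  [ -0.10   -0.03   -0.11   -0.07   -0.07    0.94]
Leontief inverse L = M⁻¹:
  [  1.1282    0.0724    0.0975    0.1227    0.1275    0.1551]
  [  0.1566    1.0484    0.0531    0.1166    0.0669    0.0978]
  [  0.1455    0.1505    1.1001    0.1554    0.1715    0.1025]
  [  0.0533    0.0828    0.0620    1.1727    0.0941    0.0822]
  [  0.0765    0.1760    0.1518    0.2021    1.0922    0.0971]
  [  0.1517    0.0780    0.1567    0.1373    0.1241    1.1088]
Total output x = L · d:
  x_0 = 1.1282·89 + 0.0724·91 + 0.0975·98 + 0.1227·52 + 0.1275·83 + 0.1551·41 = 139.8783
  x_1 = 0.1566·89 + 1.0484·91 + 0.0531·98 + 0.1166·52 + 0.0669·83 + 0.0978·41 = 130.1616
  x_2 = 0.1455·89 + 0.1505·91 + 1.1001·98 + 0.1554·52 + 0.1715·83 + 0.1025·41 = 160.9805
  x_3 = 0.0533·89 + 0.0828·91 + 0.0620·98 + 1.1727·52 + 0.0941·83 + 0.0822·41 = 90.5108
  x_4 = 0.0765·89 + 0.1760·91 + 0.1518·98 + 0.2021·52 + 1.0922·83 + 0.0971·41 = 142.8502
  x_5 = 0.1517·89 + 0.0780·91 + 0.1567·98 + 0.1373·52 + 0.1241·83 + 1.1088·41 = 98.8679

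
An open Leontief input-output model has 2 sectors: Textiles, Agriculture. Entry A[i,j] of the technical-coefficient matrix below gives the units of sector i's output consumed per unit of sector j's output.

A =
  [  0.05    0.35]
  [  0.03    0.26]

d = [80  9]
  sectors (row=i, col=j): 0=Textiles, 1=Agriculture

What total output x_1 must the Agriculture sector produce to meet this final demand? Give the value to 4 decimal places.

15.8123

Form M = I − A:
  [  0.95   -0.35]
  [ -0.03    0.74]
Leontief inverse L = M⁻¹:
  [  1.0686    0.5054]
  [  0.0433    1.3718]
Total output x = L · d:
  x_0 = 1.0686·80 + 0.5054·9 = 90.0361
  x_1 = 0.0433·80 + 1.3718·9 = 15.8123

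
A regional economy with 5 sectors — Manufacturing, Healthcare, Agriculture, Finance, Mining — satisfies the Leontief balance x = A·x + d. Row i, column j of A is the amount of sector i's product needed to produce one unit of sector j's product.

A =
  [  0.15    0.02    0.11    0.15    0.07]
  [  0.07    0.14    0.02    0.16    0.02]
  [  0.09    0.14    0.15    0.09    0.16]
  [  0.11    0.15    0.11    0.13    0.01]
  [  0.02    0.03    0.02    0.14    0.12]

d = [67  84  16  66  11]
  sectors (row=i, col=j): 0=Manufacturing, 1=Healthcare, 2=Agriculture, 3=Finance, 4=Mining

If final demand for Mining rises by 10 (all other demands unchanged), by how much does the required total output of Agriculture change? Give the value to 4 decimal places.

Form M = I − A:
  [  0.85   -0.02   -0.11   -0.15   -0.07]
  [ -0.07    0.86   -0.02   -0.16   -0.02]
  [ -0.09   -0.14    0.85   -0.09   -0.16]
  [ -0.11   -0.15   -0.11    0.87   -0.01]
  [ -0.02   -0.03   -0.02   -0.14    0.88]
Leontief inverse L = M⁻¹:
  [  1.2472    0.1160    0.2038    0.2803    0.1421]
  [  0.1463    1.2289    0.0841    0.2692    0.0579]
  [  0.1915    0.2595    1.2456    0.2499    0.2504]
  [  0.2079    0.2604    0.1985    1.2654    0.0729]
  [  0.0708    0.0919    0.0674    0.2225    1.1589]
Total output x = L · d:
  x_0 = 1.2472·67 + 0.1160·84 + 0.2038·16 + 0.2803·66 + 0.1421·11 = 116.6334
  x_1 = 0.1463·67 + 1.2289·84 + 0.0841·16 + 0.2692·66 + 0.0579·11 = 132.7776
  x_2 = 0.1915·67 + 0.2595·84 + 1.2456·16 + 0.2499·66 + 0.2504·11 = 73.8103
  x_3 = 0.2079·67 + 0.2604·84 + 0.1985·16 + 1.2654·66 + 0.0729·11 = 123.3048
  x_4 = 0.0708·67 + 0.0919·84 + 0.0674·16 + 0.2225·66 + 1.1589·11 = 40.9714
Δx_2 = L[2,4] · Δd_4 = 0.2504 · 10 = 2.5044

2.5044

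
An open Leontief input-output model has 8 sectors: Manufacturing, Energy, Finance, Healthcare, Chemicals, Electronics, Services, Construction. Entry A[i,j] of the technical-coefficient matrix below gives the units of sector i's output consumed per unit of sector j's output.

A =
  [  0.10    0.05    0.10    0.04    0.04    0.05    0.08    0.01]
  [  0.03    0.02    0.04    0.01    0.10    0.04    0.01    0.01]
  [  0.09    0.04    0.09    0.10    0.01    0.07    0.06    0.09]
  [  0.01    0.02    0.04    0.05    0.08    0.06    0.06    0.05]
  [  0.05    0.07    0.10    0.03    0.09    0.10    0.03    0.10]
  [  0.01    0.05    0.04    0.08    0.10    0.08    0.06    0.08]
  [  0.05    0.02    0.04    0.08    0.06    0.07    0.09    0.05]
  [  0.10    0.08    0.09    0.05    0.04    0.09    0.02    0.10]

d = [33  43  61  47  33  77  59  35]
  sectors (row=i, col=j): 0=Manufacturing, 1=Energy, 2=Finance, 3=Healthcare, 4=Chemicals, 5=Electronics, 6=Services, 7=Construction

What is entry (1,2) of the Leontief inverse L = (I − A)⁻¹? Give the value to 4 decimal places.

Form M = I − A:
  [  0.90   -0.05   -0.10   -0.04   -0.04   -0.05   -0.08   -0.01]
  [ -0.03    0.98   -0.04   -0.01   -0.10   -0.04   -0.01   -0.01]
  [ -0.09   -0.04    0.91   -0.10   -0.01   -0.07   -0.06   -0.09]
  [ -0.01   -0.02   -0.04    0.95   -0.08   -0.06   -0.06   -0.05]
  [ -0.05   -0.07   -0.10   -0.03    0.91   -0.10   -0.03   -0.10]
  [ -0.01   -0.05   -0.04   -0.08   -0.10    0.92   -0.06   -0.08]
  [ -0.05   -0.02   -0.04   -0.08   -0.06   -0.07    0.91   -0.05]
  [ -0.10   -0.08   -0.09   -0.05   -0.04   -0.09   -0.02    0.90]
Leontief inverse L = M⁻¹:
  [  1.1519    0.0874    0.1616    0.0931    0.0938    0.1110    0.1308    0.0627]
  [  0.0585    1.0455    0.0784    0.0380    0.1347    0.0789    0.0350    0.0461]
  [  0.1501    0.0859    1.1611    0.1618    0.0732    0.1428    0.1166    0.1550]
  [  0.0477    0.0535    0.0889    1.0916    0.1282    0.1140    0.0966    0.1004]
  [  0.1136    0.1231    0.1785    0.0930    1.1606    0.1808    0.0833    0.1753]
  [  0.0593    0.0947    0.1045    0.1334    0.1659    1.1514    0.1065    0.1463]
  [  0.0964    0.0588    0.0984    0.1315    0.1178    0.1337    1.1382    0.1071]
  [  0.1640    0.1305    0.1665    0.1109    0.1076    0.1661    0.0743    1.1681]
Total output x = L · d:
  x_0 = 1.1519·33 + 0.0874·43 + 0.1616·61 + 0.0931·47 + 0.0938·33 + 0.1110·77 + 0.1308·59 + 0.0627·35 = 77.5628
  x_1 = 0.0585·33 + 1.0455·43 + 0.0784·61 + 0.0380·47 + 0.1347·33 + 0.0789·77 + 0.0350·59 + 0.0461·35 = 67.6549
  x_2 = 0.1501·33 + 0.0859·43 + 1.1611·61 + 0.1618·47 + 0.0732·33 + 0.1428·77 + 0.1166·59 + 0.1550·35 = 112.7894
  x_3 = 0.0477·33 + 0.0535·43 + 0.0889·61 + 1.0916·47 + 0.1282·33 + 0.1140·77 + 0.0966·59 + 0.1004·35 = 82.8185
  x_4 = 0.1136·33 + 0.1231·43 + 0.1785·61 + 0.0930·47 + 1.1606·33 + 0.1808·77 + 0.0833·59 + 0.1753·35 = 87.5693
  x_5 = 0.0593·33 + 0.0947·43 + 0.1045·61 + 0.1334·47 + 0.1659·33 + 1.1514·77 + 0.1065·59 + 0.1463·35 = 124.2083
  x_6 = 0.0964·33 + 0.0588·43 + 0.0984·61 + 0.1315·47 + 0.1178·33 + 0.1337·77 + 1.1382·59 + 0.1071·35 = 102.9859
  x_7 = 0.1640·33 + 0.1305·43 + 0.1665·61 + 0.1109·47 + 0.1076·33 + 0.1661·77 + 0.0743·59 + 1.1681·35 = 88.0021

L[1,2] = 0.0784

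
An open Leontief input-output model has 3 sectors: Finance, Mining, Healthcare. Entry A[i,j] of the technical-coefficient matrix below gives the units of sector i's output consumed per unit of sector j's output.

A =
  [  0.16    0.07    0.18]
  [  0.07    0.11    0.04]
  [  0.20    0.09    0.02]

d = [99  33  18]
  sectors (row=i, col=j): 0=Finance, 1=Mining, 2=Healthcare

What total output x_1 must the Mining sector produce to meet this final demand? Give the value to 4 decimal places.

49.7659

Form M = I − A:
  [  0.84   -0.07   -0.18]
  [ -0.07    0.89   -0.04]
  [ -0.20   -0.09    0.98]
Leontief inverse L = M⁻¹:
  [  1.2569    0.1227    0.2359]
  [  0.1108    1.1391    0.0669]
  [  0.2667    0.1297    1.0747]
Total output x = L · d:
  x_0 = 1.2569·99 + 0.1227·33 + 0.2359·18 = 132.7238
  x_1 = 0.1108·99 + 1.1391·33 + 0.0669·18 = 49.7659
  x_2 = 0.2667·99 + 0.1297·33 + 1.0747·18 = 50.0242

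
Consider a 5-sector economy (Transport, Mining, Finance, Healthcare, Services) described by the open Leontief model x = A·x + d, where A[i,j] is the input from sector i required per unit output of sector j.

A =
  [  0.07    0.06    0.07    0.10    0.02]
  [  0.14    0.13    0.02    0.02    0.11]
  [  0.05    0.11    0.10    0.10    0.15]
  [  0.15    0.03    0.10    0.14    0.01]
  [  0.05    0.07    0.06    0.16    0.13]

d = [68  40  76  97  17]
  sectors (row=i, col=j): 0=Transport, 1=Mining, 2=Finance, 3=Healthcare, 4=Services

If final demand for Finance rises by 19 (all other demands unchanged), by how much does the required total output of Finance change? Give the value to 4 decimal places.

Form M = I − A:
  [  0.93   -0.06   -0.07   -0.10   -0.02]
  [ -0.14    0.87   -0.02   -0.02   -0.11]
  [ -0.05   -0.11    0.90   -0.10   -0.15]
  [ -0.15   -0.03   -0.10    0.86   -0.01]
  [ -0.05   -0.07   -0.06   -0.16    0.87]
Leontief inverse L = M⁻¹:
  [  1.1252    0.1019    0.1112    0.1572    0.0597]
  [  0.2058    1.1882    0.0635    0.0900    0.1670]
  [  0.1340    0.1815    1.1628    0.1976    0.2288]
  [  0.2205    0.0818    0.1582    1.2193    0.0567]
  [  0.1310    0.1290    0.1208    0.2541    1.1925]
Total output x = L · d:
  x_0 = 1.1252·68 + 0.1019·40 + 0.1112·76 + 0.1572·97 + 0.0597·17 = 105.3088
  x_1 = 0.2058·68 + 1.1882·40 + 0.0635·76 + 0.0900·97 + 0.1670·17 = 77.9183
  x_2 = 0.1340·68 + 0.1815·40 + 1.1628·76 + 0.1976·97 + 0.2288·17 = 127.7951
  x_3 = 0.2205·68 + 0.0818·40 + 0.1582·76 + 1.2193·97 + 0.0567·17 = 149.5292
  x_4 = 0.1310·68 + 0.1290·40 + 0.1208·76 + 0.2541·97 + 1.1925·17 = 68.1748
Δx_2 = L[2,2] · Δd_2 = 1.1628 · 19 = 22.0926

22.0926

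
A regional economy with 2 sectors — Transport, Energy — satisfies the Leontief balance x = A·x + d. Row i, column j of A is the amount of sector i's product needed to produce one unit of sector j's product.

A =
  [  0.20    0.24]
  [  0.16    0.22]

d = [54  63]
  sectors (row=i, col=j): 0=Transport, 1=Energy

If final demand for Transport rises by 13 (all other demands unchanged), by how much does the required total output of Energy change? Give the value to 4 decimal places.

3.5519

Form M = I − A:
  [  0.80   -0.24]
  [ -0.16    0.78]
Leontief inverse L = M⁻¹:
  [  1.3320    0.4098]
  [  0.2732    1.3661]
Total output x = L · d:
  x_0 = 1.3320·54 + 0.4098·63 = 97.7459
  x_1 = 0.2732·54 + 1.3661·63 = 100.8197
Δx_1 = L[1,0] · Δd_0 = 0.2732 · 13 = 3.5519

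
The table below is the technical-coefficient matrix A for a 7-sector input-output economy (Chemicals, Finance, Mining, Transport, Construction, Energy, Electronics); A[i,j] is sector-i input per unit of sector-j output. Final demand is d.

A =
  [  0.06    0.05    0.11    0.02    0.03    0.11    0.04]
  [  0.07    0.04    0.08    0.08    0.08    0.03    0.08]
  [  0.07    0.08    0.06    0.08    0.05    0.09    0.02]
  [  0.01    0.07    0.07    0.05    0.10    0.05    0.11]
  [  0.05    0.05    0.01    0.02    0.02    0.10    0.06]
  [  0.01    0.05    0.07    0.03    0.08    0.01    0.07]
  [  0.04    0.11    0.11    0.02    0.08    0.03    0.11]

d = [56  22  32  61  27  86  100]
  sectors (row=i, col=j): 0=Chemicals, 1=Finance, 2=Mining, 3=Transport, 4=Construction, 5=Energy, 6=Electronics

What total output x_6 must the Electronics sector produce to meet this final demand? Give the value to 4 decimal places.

145.2260

Form M = I − A:
  [  0.94   -0.05   -0.11   -0.02   -0.03   -0.11   -0.04]
  [ -0.07    0.96   -0.08   -0.08   -0.08   -0.03   -0.08]
  [ -0.07   -0.08    0.94   -0.08   -0.05   -0.09   -0.02]
  [ -0.01   -0.07   -0.07    0.95   -0.10   -0.05   -0.11]
  [ -0.05   -0.05   -0.01   -0.02    0.98   -0.10   -0.06]
  [ -0.01   -0.05   -0.07   -0.03   -0.08    0.99   -0.07]
  [ -0.04   -0.11   -0.11   -0.02   -0.08   -0.03    0.89]
Leontief inverse L = M⁻¹:
  [  1.0928    0.0958    0.1620    0.0529    0.0742    0.1518    0.0848]
  [  0.1063    1.0933    0.1371    0.1139    0.1287    0.0803    0.1352]
  [  0.1035    0.1271    1.1149    0.1146    0.0990    0.1347    0.0726]
  [  0.0462    0.1239    0.1250    1.0843    0.1500    0.0952    0.1676]
  [  0.0721    0.0837    0.0508    0.0411    1.0546    0.1267    0.0981]
  [  0.0369    0.0876    0.1075    0.0549    0.1135    1.0441    0.1085]
  [  0.0838    0.1684    0.1730    0.0605    0.1335    0.0821    1.1693]
Total output x = L · d:
  x_0 = 1.0928·56 + 0.0958·22 + 0.1620·32 + 0.0529·61 + 0.0742·27 + 0.1518·86 + 0.0848·100 = 95.2503
  x_1 = 0.1063·56 + 1.0933·22 + 0.1371·32 + 0.1139·61 + 0.1287·27 + 0.0803·86 + 0.1352·100 = 65.2436
  x_2 = 0.1035·56 + 0.1271·22 + 1.1149·32 + 0.1146·61 + 0.0990·27 + 0.1347·86 + 0.0726·100 = 72.7779
  x_3 = 0.0462·56 + 0.1239·22 + 0.1250·32 + 1.0843·61 + 0.1500·27 + 0.0952·86 + 0.1676·100 = 104.4548
  x_4 = 0.0721·56 + 0.0837·22 + 0.0508·32 + 0.0411·61 + 1.0546·27 + 0.1267·86 + 0.0981·100 = 59.1877
  x_5 = 0.0369·56 + 0.0876·22 + 0.1075·32 + 0.0549·61 + 0.1135·27 + 1.0441·86 + 0.1085·100 = 114.4885
  x_6 = 0.0838·56 + 0.1684·22 + 0.1730·32 + 0.0605·61 + 0.1335·27 + 0.0821·86 + 1.1693·100 = 145.2260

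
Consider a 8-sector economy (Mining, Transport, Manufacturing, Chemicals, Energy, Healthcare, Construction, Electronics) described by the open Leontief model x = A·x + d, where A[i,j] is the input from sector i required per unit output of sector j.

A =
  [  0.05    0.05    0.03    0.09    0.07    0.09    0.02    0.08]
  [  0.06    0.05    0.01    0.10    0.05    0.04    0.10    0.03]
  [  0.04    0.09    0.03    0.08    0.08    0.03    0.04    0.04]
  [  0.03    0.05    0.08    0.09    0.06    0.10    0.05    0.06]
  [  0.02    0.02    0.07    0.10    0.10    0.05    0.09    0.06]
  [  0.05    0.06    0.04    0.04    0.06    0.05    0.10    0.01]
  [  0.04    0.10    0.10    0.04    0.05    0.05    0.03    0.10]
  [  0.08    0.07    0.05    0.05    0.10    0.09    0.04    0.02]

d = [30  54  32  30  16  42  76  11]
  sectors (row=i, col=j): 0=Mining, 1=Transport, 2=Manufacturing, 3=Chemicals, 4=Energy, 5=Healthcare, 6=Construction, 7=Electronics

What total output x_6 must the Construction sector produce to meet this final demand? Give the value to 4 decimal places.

110.0789

Form M = I − A:
  [  0.95   -0.05   -0.03   -0.09   -0.07   -0.09   -0.02   -0.08]
  [ -0.06    0.95   -0.01   -0.10   -0.05   -0.04   -0.10   -0.03]
  [ -0.04   -0.09    0.97   -0.08   -0.08   -0.03   -0.04   -0.04]
  [ -0.03   -0.05   -0.08    0.91   -0.06   -0.10   -0.05   -0.06]
  [ -0.02   -0.02   -0.07   -0.10    0.90   -0.05   -0.09   -0.06]
  [ -0.05   -0.06   -0.04   -0.04   -0.06    0.95   -0.10   -0.01]
  [ -0.04   -0.10   -0.10   -0.04   -0.05   -0.05    0.97   -0.10]
  [ -0.08   -0.07   -0.05   -0.05   -0.10   -0.09   -0.04    0.98]
Leontief inverse L = M⁻¹:
  [  1.0918    0.1027    0.0782    0.1578    0.1360    0.1497    0.0776    0.1229]
  [  0.0973    1.1016    0.0589    0.1627    0.1080    0.0954    0.1494    0.0769]
  [  0.0764    0.1371    1.0737    0.1444    0.1383    0.0820    0.0921    0.0818]
  [  0.0741    0.1101    0.1323    1.1621    0.1299    0.1610    0.1113    0.1069]
  [  0.0620    0.0799    0.1271    0.1723    1.1712    0.1114    0.1484    0.1112]
  [  0.0842    0.1085    0.0831    0.0976    0.1136    1.0968    0.1472    0.0527]
  [  0.0860    0.1590    0.1464    0.1126    0.1198    0.1086    1.0892    0.1444]
  [  0.1213    0.1243    0.0987    0.1223    0.1673    0.1480    0.1005    1.0676]
Total output x = L · d:
  x_0 = 1.0918·30 + 0.1027·54 + 0.0782·32 + 0.1578·30 + 0.1360·16 + 0.1497·42 + 0.0776·76 + 0.1229·11 = 61.2484
  x_1 = 0.0973·30 + 1.1016·54 + 0.0589·32 + 0.1627·30 + 0.1080·16 + 0.0954·42 + 0.1494·76 + 0.0769·11 = 87.1057
  x_2 = 0.0764·30 + 0.1371·54 + 1.0737·32 + 0.1444·30 + 0.1383·16 + 0.0820·42 + 0.0921·76 + 0.0818·11 = 61.9424
  x_3 = 0.0741·30 + 0.1101·54 + 0.1323·32 + 1.1621·30 + 0.1299·16 + 0.1610·42 + 0.1113·76 + 0.1069·11 = 65.7368
  x_4 = 0.0620·30 + 0.0799·54 + 0.1271·32 + 0.1723·30 + 1.1712·16 + 0.1114·42 + 0.1484·76 + 0.1112·11 = 51.3243
  x_5 = 0.0842·30 + 0.1085·54 + 0.0831·32 + 0.0976·30 + 0.1136·16 + 1.0968·42 + 0.1472·76 + 0.0527·11 = 73.6187
  x_6 = 0.0860·30 + 0.1590·54 + 0.1464·32 + 0.1126·30 + 0.1198·16 + 0.1086·42 + 1.0892·76 + 0.1444·11 = 110.0789
  x_7 = 0.1213·30 + 0.1243·54 + 0.0987·32 + 0.1223·30 + 0.1673·16 + 0.1480·42 + 0.1005·76 + 1.0676·11 = 45.4515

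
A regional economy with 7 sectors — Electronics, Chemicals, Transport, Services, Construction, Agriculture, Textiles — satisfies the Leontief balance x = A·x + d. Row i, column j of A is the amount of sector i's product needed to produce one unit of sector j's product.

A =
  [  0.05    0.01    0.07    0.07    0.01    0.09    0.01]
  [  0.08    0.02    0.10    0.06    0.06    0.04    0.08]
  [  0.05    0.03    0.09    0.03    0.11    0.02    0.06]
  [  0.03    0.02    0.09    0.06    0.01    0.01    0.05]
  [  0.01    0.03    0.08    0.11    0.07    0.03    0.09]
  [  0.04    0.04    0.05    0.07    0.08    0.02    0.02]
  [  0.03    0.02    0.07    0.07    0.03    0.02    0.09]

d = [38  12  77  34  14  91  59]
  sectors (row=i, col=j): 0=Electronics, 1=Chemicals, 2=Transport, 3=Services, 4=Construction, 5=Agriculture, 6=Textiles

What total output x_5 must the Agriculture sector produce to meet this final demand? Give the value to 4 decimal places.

Form M = I − A:
  [  0.95   -0.01   -0.07   -0.07   -0.01   -0.09   -0.01]
  [ -0.08    0.98   -0.10   -0.06   -0.06   -0.04   -0.08]
  [ -0.05   -0.03    0.91   -0.03   -0.11   -0.02   -0.06]
  [ -0.03   -0.02   -0.09    0.94   -0.01   -0.01   -0.05]
  [ -0.01   -0.03   -0.08   -0.11    0.93   -0.03   -0.09]
  [ -0.04   -0.04   -0.05   -0.07   -0.08    0.98   -0.02]
  [ -0.03   -0.02   -0.07   -0.07   -0.03   -0.02    0.91]
Leontief inverse L = M⁻¹:
  [  1.0690    0.0222    0.1058    0.0988    0.0365    0.1040    0.0320]
  [  0.1060    1.0362    0.1533    0.1036    0.0964    0.0616    0.1189]
  [  0.0723    0.0452    1.1391    0.0720    0.1457    0.0390    0.0991]
  [  0.0469    0.0298    0.1239    1.0842    0.0330    0.0216    0.0746]
  [  0.0333    0.0458    0.1323    0.1520    1.1040    0.0457    0.1317]
  [  0.0587    0.0520    0.0906    0.1039    0.1065    1.0351    0.0502]
  [  0.0491    0.0319    0.1104    0.1018    0.0558    0.0337    1.1214]
Total output x = L · d:
  x_0 = 1.0690·38 + 0.0222·12 + 0.1058·77 + 0.0988·34 + 0.0365·14 + 0.1040·91 + 0.0320·59 = 64.2575
  x_1 = 0.1060·38 + 1.0362·12 + 0.1533·77 + 0.1036·34 + 0.0964·14 + 0.0616·91 + 0.1189·59 = 45.7580
  x_2 = 0.0723·38 + 0.0452·12 + 1.1391·77 + 0.0720·34 + 0.1457·14 + 0.0390·91 + 0.0991·59 = 104.8808
  x_3 = 0.0469·38 + 0.0298·12 + 0.1239·77 + 1.0842·34 + 0.0330·14 + 0.0216·91 + 0.0746·59 = 55.3816
  x_4 = 0.0333·38 + 0.0458·12 + 0.1323·77 + 0.1520·34 + 1.1040·14 + 0.0457·91 + 0.1317·59 = 44.5566
  x_5 = 0.0587·38 + 0.0520·12 + 0.0906·77 + 0.1039·34 + 0.1065·14 + 1.0351·91 + 0.0502·59 = 112.0105
  x_6 = 0.0491·38 + 0.0319·12 + 0.1104·77 + 0.1018·34 + 0.0558·14 + 0.0337·91 + 1.1214·59 = 84.2178

112.0105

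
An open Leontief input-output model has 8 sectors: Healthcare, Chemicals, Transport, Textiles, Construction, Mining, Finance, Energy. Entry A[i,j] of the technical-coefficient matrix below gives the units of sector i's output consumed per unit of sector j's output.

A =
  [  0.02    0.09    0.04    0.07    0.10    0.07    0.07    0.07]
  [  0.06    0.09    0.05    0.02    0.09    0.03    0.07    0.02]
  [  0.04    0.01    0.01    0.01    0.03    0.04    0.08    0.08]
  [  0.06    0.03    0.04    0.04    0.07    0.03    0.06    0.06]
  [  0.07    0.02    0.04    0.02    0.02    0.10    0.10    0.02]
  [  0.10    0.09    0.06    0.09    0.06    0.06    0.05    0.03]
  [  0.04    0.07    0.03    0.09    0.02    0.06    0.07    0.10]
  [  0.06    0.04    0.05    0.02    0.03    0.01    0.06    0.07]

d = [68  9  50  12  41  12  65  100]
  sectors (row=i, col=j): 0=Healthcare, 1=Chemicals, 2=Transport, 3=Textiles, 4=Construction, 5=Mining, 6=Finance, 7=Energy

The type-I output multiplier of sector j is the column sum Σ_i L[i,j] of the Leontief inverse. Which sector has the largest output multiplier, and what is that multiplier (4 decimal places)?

Finance (1.9773)

Form M = I − A:
  [  0.98   -0.09   -0.04   -0.07   -0.10   -0.07   -0.07   -0.07]
  [ -0.06    0.91   -0.05   -0.02   -0.09   -0.03   -0.07   -0.02]
  [ -0.04   -0.01    0.99   -0.01   -0.03   -0.04   -0.08   -0.08]
  [ -0.06   -0.03   -0.04    0.96   -0.07   -0.03   -0.06   -0.06]
  [ -0.07   -0.02   -0.04   -0.02    0.98   -0.10   -0.10   -0.02]
  [ -0.10   -0.09   -0.06   -0.09   -0.06    0.94   -0.05   -0.03]
  [ -0.04   -0.07   -0.03   -0.09   -0.02   -0.06    0.93   -0.10]
  [ -0.06   -0.04   -0.05   -0.02   -0.03   -0.01   -0.06    0.93]
Leontief inverse L = M⁻¹:
  [  1.0743    0.1412    0.0781    0.1112    0.1465    0.1169    0.1351    0.1192]
  [  0.1014    1.1338    0.0800    0.0542    0.1296    0.0713    0.1250    0.0609]
  [  0.0692    0.0411    1.0319    0.0372    0.0550    0.0660    0.1162    0.1131]
  [  0.0971    0.0671    0.0671    1.0714    0.1039    0.0655    0.1084    0.0996]
  [  0.1099    0.0646    0.0688    0.0602    1.0573    0.1377    0.1481    0.0626]
  [  0.1522    0.1453    0.0984    0.1341    0.1143    1.1088    0.1167    0.0825]
  [  0.0874    0.1178    0.0648    0.1287    0.0644    0.0975    1.1263    0.1486]
  [  0.0903    0.0728    0.0729    0.0462    0.0597    0.0382    0.1014    1.1063]
Total output x = L · d:
  x_0 = 1.0743·68 + 0.1412·9 + 0.0781·50 + 0.1112·12 + 0.1465·41 + 0.1169·12 + 0.1351·65 + 0.1192·100 = 107.6766
  x_1 = 0.1014·68 + 1.1338·9 + 0.0800·50 + 0.0542·12 + 0.1296·41 + 0.0713·12 + 0.1250·65 + 0.0609·100 = 42.1328
  x_2 = 0.0692·68 + 0.0411·9 + 1.0319·50 + 0.0372·12 + 0.0550·41 + 0.0660·12 + 0.1162·65 + 0.1131·100 = 79.0305
  x_3 = 0.0971·68 + 0.0671·9 + 0.0671·50 + 1.0714·12 + 0.1039·41 + 0.0655·12 + 0.1084·65 + 0.0996·100 = 45.4698
  x_4 = 0.1099·68 + 0.0646·9 + 0.0688·50 + 0.0602·12 + 1.0573·41 + 0.1377·12 + 0.1481·65 + 0.0626·100 = 73.1041
  x_5 = 0.1522·68 + 0.1453·9 + 0.0984·50 + 0.1341·12 + 0.1143·41 + 1.1088·12 + 0.1167·65 + 0.0825·100 = 52.0182
  x_6 = 0.0874·68 + 0.1178·9 + 0.0648·50 + 0.1287·12 + 0.0644·41 + 0.0975·12 + 1.1263·65 + 0.1486·100 = 103.6716
  x_7 = 0.0903·68 + 0.0728·9 + 0.0729·50 + 0.0462·12 + 0.0597·41 + 0.0382·12 + 0.1014·65 + 1.1063·100 = 131.1187
Output multipliers (column sums of L):
  Healthcare: 1.7817
  Chemicals: 1.7837
  Transport: 1.5621
  Textiles: 1.6433
  Construction: 1.7307
  Mining: 1.7018
  Finance: 1.9773
  Energy: 1.7929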